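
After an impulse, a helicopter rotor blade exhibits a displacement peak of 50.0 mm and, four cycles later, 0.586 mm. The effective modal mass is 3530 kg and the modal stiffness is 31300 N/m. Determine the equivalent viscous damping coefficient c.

Logarithmic decrement δ = (1/n)·ln(x₀/x_n) = (1/4)·ln(50.0/0.586) = (1/4)·ln(85.32) = 1.112.
ζ = δ/√(4π² + δ²) = 1.112/√(39.48 + 1.24) = 1.112/6.381 = 0.1742.
c = ζ · 2√(km) = 0.1742 × 2√(31300 × 3530) = 0.1742 × 21020 = 3662 N·s/m.

3660 N·s/m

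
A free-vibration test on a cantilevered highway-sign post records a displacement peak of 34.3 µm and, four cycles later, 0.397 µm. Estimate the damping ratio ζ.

0.175

Logarithmic decrement δ = (1/n)·ln(x₀/x_n) = (1/4)·ln(34.3/0.397) = (1/4)·ln(86.40) = 1.115.
ζ = δ/√(4π² + δ²) = 1.115/√(39.48 + 1.24) = 1.115/6.381 = 0.1747.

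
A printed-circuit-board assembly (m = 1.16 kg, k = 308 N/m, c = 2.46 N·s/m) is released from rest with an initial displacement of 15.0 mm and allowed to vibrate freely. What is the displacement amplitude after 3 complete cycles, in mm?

4.39 mm

ζ = c/(2√(km)) = 2.46/(2√(308 × 1.16)) = 2.46/37.80 = 0.06507.
Logarithmic decrement δ = 2πζ/√(1 − ζ²) = 2π × 0.06507/√(1 − 0.00423) = 0.4097.
After n cycles, x_n/x₀ = e^(−nδ), so x_3 = 15.0 × e^(−3 × 0.4097) = 15.0 × 0.2925 = 4.388 mm.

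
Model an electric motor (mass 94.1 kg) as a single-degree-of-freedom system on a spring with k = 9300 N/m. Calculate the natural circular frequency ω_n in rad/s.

9.94 rad/s

ω_n = √(k/m) = √(9300/94.1) = √98.83 = 9.941 rad/s.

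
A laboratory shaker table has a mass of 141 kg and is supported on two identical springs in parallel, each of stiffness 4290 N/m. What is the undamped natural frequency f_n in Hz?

Parallel springs add: k_eq = 2 × 4290 = 8580 N/m.
ω_n = √(k_eq/m) = √(8580/141) = √60.85 = 7.801 rad/s.
f_n = ω_n/(2π) = 7.801/6.283 = 1.242 Hz.

1.24 Hz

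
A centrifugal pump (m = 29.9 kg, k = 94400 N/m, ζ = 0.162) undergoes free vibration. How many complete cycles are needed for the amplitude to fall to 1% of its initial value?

5 cycles

Logarithmic decrement δ = 2πζ/√(1 − ζ²) = 2π × 0.1620/√(1 − 0.0262) = 1.032.
x_n/x₀ = e^(−nδ) ≤ 0.01; take ln: n ≥ ln(1/0.01)/δ = 4.605/1.032 = 4.465.
So 5 complete cycles are required.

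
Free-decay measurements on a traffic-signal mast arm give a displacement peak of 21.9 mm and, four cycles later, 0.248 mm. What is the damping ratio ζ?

0.176

Logarithmic decrement δ = (1/n)·ln(x₀/x_n) = (1/4)·ln(21.9/0.248) = (1/4)·ln(88.31) = 1.120.
ζ = δ/√(4π² + δ²) = 1.120/√(39.48 + 1.25) = 1.120/6.382 = 0.1755.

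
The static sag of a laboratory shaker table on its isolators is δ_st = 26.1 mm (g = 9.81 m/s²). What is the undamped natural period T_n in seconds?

ω_n = √(g/δ_st) = √(9.81/0.0261) = √375.9 = 19.39 rad/s.
T_n = 2π/ω_n = 6.283/19.39 = 0.3241 s.

0.324 s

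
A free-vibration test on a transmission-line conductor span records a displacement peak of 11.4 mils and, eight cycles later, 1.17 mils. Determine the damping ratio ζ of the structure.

0.0452

Logarithmic decrement δ = (1/n)·ln(x₀/x_n) = (1/8)·ln(11.4/1.17) = (1/8)·ln(9.744) = 0.2846.
ζ = δ/√(4π² + δ²) = 0.2846/√(39.48 + 0.0810) = 0.2846/6.290 = 0.04525.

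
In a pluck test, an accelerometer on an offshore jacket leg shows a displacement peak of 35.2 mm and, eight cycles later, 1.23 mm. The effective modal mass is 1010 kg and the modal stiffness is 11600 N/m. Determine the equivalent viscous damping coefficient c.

456 N·s/m

Logarithmic decrement δ = (1/n)·ln(x₀/x_n) = (1/8)·ln(35.2/1.23) = (1/8)·ln(28.62) = 0.4193.
ζ = δ/√(4π² + δ²) = 0.4193/√(39.48 + 0.176) = 0.4193/6.297 = 0.06658.
c = ζ · 2√(km) = 0.06658 × 2√(11600 × 1010) = 0.06658 × 6846 = 455.8 N·s/m.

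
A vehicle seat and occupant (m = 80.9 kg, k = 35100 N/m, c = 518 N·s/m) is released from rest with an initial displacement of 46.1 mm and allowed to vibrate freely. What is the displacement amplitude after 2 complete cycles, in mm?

6.53 mm

ζ = c/(2√(km)) = 518/(2√(35100 × 80.9)) = 518/3370 = 0.1537.
Logarithmic decrement δ = 2πζ/√(1 − ζ²) = 2π × 0.1537/√(1 − 0.0236) = 0.9773.
After n cycles, x_n/x₀ = e^(−nδ), so x_2 = 46.1 × e^(−2 × 0.9773) = 46.1 × 0.1416 = 6.528 mm.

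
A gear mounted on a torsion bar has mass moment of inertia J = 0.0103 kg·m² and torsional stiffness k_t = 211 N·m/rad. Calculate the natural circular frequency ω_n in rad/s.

143 rad/s

ω_n = √(k_t/J) = √(211/0.0103) = √20490 = 143.1 rad/s.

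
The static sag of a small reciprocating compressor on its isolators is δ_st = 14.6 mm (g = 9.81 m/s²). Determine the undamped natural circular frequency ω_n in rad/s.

ω_n = √(g/δ_st) = √(9.81/0.0146) = √671.9 = 25.92 rad/s.

25.9 rad/s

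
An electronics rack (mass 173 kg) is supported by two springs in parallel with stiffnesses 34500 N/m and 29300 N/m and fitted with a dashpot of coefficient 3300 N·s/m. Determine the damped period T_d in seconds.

0.377 s

Parallel springs add: k_eq = 34500 + 29300 = 63800 N/m.
ω_n = √(k_eq/m) = √(63800/173) = 19.20 rad/s.
Critical damping c_c = 2√(k_eq·m) = 2√(63800 × 173) = 6645 N·s/m, so ζ = c/c_c = 3300/6645 = 0.4967.
ω_d = ω_n√(1 − ζ²) = 19.20 × √(1 − 0.247) = 16.67 rad/s.
T_d = 2π/ω_d = 0.3770 s.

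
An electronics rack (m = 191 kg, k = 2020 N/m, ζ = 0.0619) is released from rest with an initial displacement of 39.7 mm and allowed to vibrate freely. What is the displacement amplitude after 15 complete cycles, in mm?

0.115 mm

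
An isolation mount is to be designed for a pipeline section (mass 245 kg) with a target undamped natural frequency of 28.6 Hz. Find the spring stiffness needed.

ω_n = 2πf_n = 2π × 28.6 = 179.7 rad/s.
k = m·ω_n² = 245 × 179.7² = 245 × 32290 = 7911000 N/m.

7910000 N/m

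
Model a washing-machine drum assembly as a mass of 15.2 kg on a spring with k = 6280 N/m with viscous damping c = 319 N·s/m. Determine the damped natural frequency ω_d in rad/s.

17.4 rad/s

ω_n = √(k/m) = √(6280/15.2) = 20.33 rad/s.
Critical damping c_c = 2√(k·m) = 2√(6280 × 15.2) = 617.9 N·s/m, so ζ = c/c_c = 319/617.9 = 0.5162.
ω_d = ω_n√(1 − ζ²) = 20.33 × √(1 − 0.267) = 17.41 rad/s.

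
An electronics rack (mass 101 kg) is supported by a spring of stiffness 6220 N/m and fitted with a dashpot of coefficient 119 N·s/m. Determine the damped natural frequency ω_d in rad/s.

ω_n = √(k/m) = √(6220/101) = 7.848 rad/s.
Critical damping c_c = 2√(k·m) = 2√(6220 × 101) = 1585 N·s/m, so ζ = c/c_c = 119/1585 = 0.07507.
ω_d = ω_n√(1 − ζ²) = 7.848 × √(1 − 0.00564) = 7.825 rad/s.

7.83 rad/s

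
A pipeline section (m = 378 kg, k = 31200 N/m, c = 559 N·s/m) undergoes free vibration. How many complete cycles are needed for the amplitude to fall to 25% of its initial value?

ζ = c/(2√(km)) = 559/(2√(31200 × 378)) = 559/6868 = 0.08139.
Logarithmic decrement δ = 2πζ/√(1 − ζ²) = 2π × 0.08139/√(1 − 0.00662) = 0.5131.
x_n/x₀ = e^(−nδ) ≤ 0.25; take ln: n ≥ ln(1/0.25)/δ = 1.386/0.5131 = 2.702.
So 3 complete cycles are required.

3 cycles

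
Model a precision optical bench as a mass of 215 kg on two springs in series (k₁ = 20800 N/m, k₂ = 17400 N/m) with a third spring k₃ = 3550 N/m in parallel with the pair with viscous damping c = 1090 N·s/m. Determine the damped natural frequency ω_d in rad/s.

7.36 rad/s

Series pair: k_s = k₁k₂/(k₁+k₂) = (20800)(17400)/(20800 + 17400) = 9474 N/m. In parallel with k₃: k_eq = 9474 + 3550 = 13020 N/m.
ω_n = √(k_eq/m) = √(13020/215) = 7.783 rad/s.
Critical damping c_c = 2√(k_eq·m) = 2√(13020 × 215) = 3347 N·s/m, so ζ = c/c_c = 1090/3347 = 0.3257.
ω_d = ω_n√(1 − ζ²) = 7.783 × √(1 − 0.106) = 7.359 rad/s.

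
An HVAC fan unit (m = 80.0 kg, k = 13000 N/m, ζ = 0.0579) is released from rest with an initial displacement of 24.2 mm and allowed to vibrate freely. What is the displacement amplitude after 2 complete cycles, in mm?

11.7 mm

Logarithmic decrement δ = 2πζ/√(1 − ζ²) = 2π × 0.05790/√(1 − 0.00335) = 0.3644.
After n cycles, x_n/x₀ = e^(−nδ), so x_2 = 24.2 × e^(−2 × 0.3644) = 24.2 × 0.4825 = 11.68 mm.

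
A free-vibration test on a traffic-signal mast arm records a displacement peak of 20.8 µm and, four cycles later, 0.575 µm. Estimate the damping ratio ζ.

0.141

Logarithmic decrement δ = (1/n)·ln(x₀/x_n) = (1/4)·ln(20.8/0.575) = (1/4)·ln(36.17) = 0.8971.
ζ = δ/√(4π² + δ²) = 0.8971/√(39.48 + 0.805) = 0.8971/6.347 = 0.1413.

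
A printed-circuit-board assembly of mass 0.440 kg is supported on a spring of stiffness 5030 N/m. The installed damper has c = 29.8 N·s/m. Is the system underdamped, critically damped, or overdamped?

underdamped

c_c = 2√(k·m) = 94.09 N·s/m; ζ = c/c_c = 29.8/94.09 = 0.317.
Since ζ < 1 the system is underdamped.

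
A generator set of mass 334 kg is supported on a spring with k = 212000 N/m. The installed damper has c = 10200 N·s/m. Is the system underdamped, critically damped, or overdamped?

underdamped

c_c = 2√(k·m) = 16830 N·s/m; ζ = c/c_c = 10200/16830 = 0.606.
Since ζ < 1 the system is underdamped.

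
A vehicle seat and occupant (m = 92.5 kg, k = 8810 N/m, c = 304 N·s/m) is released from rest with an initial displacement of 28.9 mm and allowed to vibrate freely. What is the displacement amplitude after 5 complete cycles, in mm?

0.135 mm

ζ = c/(2√(km)) = 304/(2√(8810 × 92.5)) = 304/1805 = 0.1684.
Logarithmic decrement δ = 2πζ/√(1 − ζ²) = 2π × 0.1684/√(1 − 0.0284) = 1.073.
After n cycles, x_n/x₀ = e^(−nδ), so x_5 = 28.9 × e^(−5 × 1.073) = 28.9 × 0.004671 = 0.1350 mm.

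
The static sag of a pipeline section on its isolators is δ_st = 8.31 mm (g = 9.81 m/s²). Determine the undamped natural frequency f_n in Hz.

ω_n = √(g/δ_st) = √(9.81/0.00831) = √1181 = 34.36 rad/s.
f_n = ω_n/(2π) = 34.36/6.283 = 5.468 Hz.

5.47 Hz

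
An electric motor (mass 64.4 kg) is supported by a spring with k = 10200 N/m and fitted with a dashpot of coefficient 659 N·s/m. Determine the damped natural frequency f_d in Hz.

1.83 Hz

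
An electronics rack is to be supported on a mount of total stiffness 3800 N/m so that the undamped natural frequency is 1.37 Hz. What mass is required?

51.3 kg

ω_n = 2πf_n = 2π × 1.37 = 8.608 rad/s.
m = k/ω_n² = 3800/8.608² = 3800/74.10 = 51.28 kg.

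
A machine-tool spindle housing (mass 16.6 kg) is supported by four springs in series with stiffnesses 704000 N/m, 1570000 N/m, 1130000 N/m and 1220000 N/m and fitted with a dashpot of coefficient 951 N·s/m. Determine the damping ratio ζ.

Series springs: 1/k_eq = 1/704000 + 1/1570000 + 1/1130000 + 1/1220000 = 3.762×10^-6, so k_eq = 265800 N/m.
ω_n = √(k_eq/m) = √(265800/16.6) = 126.5 rad/s.
Critical damping c_c = 2√(k_eq·m) = 2√(265800 × 16.6) = 4201 N·s/m, so ζ = c/c_c = 951/4201 = 0.2264.

0.226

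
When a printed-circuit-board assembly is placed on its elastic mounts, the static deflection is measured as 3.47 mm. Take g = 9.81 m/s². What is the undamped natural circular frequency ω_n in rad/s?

53.2 rad/s

ω_n = √(g/δ_st) = √(9.81/0.00347) = √2827 = 53.17 rad/s.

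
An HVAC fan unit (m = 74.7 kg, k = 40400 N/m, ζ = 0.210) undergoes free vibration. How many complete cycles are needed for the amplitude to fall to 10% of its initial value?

Logarithmic decrement δ = 2πζ/√(1 − ζ²) = 2π × 0.2100/√(1 − 0.0441) = 1.350.
x_n/x₀ = e^(−nδ) ≤ 0.1; take ln: n ≥ ln(1/0.1)/δ = 2.303/1.350 = 1.706.
So 2 complete cycles are required.

2 cycles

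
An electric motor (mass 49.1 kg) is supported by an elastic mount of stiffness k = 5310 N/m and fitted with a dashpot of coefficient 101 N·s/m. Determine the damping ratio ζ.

0.0989

ω_n = √(k/m) = √(5310/49.1) = 10.40 rad/s.
Critical damping c_c = 2√(k·m) = 2√(5310 × 49.1) = 1021 N·s/m, so ζ = c/c_c = 101/1021 = 0.09890.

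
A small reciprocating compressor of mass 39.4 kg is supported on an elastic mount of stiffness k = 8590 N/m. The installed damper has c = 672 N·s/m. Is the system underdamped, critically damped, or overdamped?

c_c = 2√(k·m) = 1164 N·s/m; ζ = c/c_c = 672/1164 = 0.578.
Since ζ < 1 the system is underdamped.

underdamped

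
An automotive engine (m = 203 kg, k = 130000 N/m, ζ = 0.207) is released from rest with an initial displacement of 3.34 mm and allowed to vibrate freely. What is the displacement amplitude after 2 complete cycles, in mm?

0.234 mm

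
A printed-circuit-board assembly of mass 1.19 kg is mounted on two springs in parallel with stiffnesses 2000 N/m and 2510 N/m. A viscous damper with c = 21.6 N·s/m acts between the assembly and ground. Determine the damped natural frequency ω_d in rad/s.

60.9 rad/s

Parallel springs add: k_eq = 2000 + 2510 = 4510 N/m.
ω_n = √(k_eq/m) = √(4510/1.19) = 61.56 rad/s.
Critical damping c_c = 2√(k_eq·m) = 2√(4510 × 1.19) = 146.5 N·s/m, so ζ = c/c_c = 21.6/146.5 = 0.1474.
ω_d = ω_n√(1 − ζ²) = 61.56 × √(1 − 0.0217) = 60.89 rad/s.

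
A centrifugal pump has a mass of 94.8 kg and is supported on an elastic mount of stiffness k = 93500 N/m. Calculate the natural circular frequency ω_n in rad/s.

31.4 rad/s

ω_n = √(k/m) = √(93500/94.8) = √986.3 = 31.41 rad/s.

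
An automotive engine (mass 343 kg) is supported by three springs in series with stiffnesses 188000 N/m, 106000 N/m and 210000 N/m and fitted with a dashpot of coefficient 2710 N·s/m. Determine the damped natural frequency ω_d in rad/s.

Series springs: 1/k_eq = 1/188000 + 1/106000 + 1/210000 = 1.952×10^-5, so k_eq = 51240 N/m.
ω_n = √(k_eq/m) = √(51240/343) = 12.22 rad/s.
Critical damping c_c = 2√(k_eq·m) = 2√(51240 × 343) = 8385 N·s/m, so ζ = c/c_c = 2710/8385 = 0.3232.
ω_d = ω_n√(1 − ζ²) = 12.22 × √(1 − 0.104) = 11.57 rad/s.

11.6 rad/s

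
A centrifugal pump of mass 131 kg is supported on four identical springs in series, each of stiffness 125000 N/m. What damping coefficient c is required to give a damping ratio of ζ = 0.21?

850 N·s/m

Series springs: 1/k_eq = 4/125000, so k_eq = 125000/4 = 31250 N/m.
c_c = 2√(k_eq·m) = 2√(31250 × 131) = 4047 N·s/m.
c = ζ·c_c = 0.21 × 4047 = 849.8 N·s/m.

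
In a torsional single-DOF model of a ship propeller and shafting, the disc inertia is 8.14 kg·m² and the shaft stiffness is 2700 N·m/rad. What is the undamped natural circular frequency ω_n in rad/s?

18.2 rad/s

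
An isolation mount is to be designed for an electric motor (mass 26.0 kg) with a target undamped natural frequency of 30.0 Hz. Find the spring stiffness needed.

ω_n = 2πf_n = 2π × 30.0 = 188.5 rad/s.
k = m·ω_n² = 26.0 × 188.5² = 26.0 × 35530 = 923800 N/m.

924000 N/m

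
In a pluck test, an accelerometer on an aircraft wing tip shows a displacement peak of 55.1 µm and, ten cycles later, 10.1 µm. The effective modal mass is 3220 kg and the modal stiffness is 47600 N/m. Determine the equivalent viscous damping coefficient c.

Logarithmic decrement δ = (1/n)·ln(x₀/x_n) = (1/10)·ln(55.1/10.1) = (1/10)·ln(5.455) = 0.1697.
ζ = δ/√(4π² + δ²) = 0.1697/√(39.48 + 0.0288) = 0.1697/6.285 = 0.02699.
c = ζ · 2√(km) = 0.02699 × 2√(47600 × 3220) = 0.02699 × 24760 = 668.4 N·s/m.

668 N·s/m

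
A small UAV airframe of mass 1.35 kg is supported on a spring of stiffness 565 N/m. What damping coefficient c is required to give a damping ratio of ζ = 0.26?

c_c = 2√(k·m) = 2√(565.0 × 1.35) = 55.24 N·s/m.
c = ζ·c_c = 0.26 × 55.24 = 14.36 N·s/m.

14.4 N·s/m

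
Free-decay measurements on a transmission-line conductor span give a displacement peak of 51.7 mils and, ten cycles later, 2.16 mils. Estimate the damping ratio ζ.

Logarithmic decrement δ = (1/n)·ln(x₀/x_n) = (1/10)·ln(51.7/2.16) = (1/10)·ln(23.94) = 0.3175.
ζ = δ/√(4π² + δ²) = 0.3175/√(39.48 + 0.101) = 0.3175/6.291 = 0.05047.

0.0505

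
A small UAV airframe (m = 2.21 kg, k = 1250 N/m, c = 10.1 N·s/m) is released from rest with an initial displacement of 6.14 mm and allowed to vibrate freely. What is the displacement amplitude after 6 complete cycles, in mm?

0.161 mm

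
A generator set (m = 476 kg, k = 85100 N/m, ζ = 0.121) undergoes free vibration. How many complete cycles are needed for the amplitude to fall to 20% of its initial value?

3 cycles

Logarithmic decrement δ = 2πζ/√(1 − ζ²) = 2π × 0.1210/√(1 − 0.0146) = 0.7659.
x_n/x₀ = e^(−nδ) ≤ 0.2; take ln: n ≥ ln(1/0.2)/δ = 1.609/0.7659 = 2.101.
So 3 complete cycles are required.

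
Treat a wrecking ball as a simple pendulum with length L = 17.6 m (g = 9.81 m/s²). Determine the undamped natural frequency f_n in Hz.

For a simple pendulum ω_n = √(g/L) = √(9.81/17.6) = √0.5574 = 0.7466 rad/s.
f_n = ω_n/(2π) = 0.7466/6.283 = 0.1188 Hz.

0.119 Hz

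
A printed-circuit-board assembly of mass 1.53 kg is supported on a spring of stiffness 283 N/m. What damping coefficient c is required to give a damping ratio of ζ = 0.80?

c_c = 2√(k·m) = 2√(283.0 × 1.53) = 41.62 N·s/m.
c = ζ·c_c = 0.80 × 41.62 = 33.29 N·s/m.

33.3 N·s/m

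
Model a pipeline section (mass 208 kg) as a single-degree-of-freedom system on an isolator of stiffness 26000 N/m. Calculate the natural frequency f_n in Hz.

ω_n = √(k/m) = √(26000/208) = √125.0 = 11.18 rad/s.
f_n = ω_n/(2π) = 11.18/6.283 = 1.779 Hz.

1.78 Hz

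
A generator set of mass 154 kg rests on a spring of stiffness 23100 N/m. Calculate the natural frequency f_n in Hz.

1.95 Hz

ω_n = √(k/m) = √(23100/154) = √150.0 = 12.25 rad/s.
f_n = ω_n/(2π) = 12.25/6.283 = 1.949 Hz.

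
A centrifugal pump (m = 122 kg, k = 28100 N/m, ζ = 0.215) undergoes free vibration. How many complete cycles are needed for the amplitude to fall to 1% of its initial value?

4 cycles

Logarithmic decrement δ = 2πζ/√(1 − ζ²) = 2π × 0.2150/√(1 − 0.0462) = 1.383.
x_n/x₀ = e^(−nδ) ≤ 0.01; take ln: n ≥ ln(1/0.01)/δ = 4.605/1.383 = 3.329.
So 4 complete cycles are required.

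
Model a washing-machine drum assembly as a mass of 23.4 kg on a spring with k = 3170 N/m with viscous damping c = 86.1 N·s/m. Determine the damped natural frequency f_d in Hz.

1.83 Hz

ω_n = √(k/m) = √(3170/23.4) = 11.64 rad/s.
Critical damping c_c = 2√(k·m) = 2√(3170 × 23.4) = 544.7 N·s/m, so ζ = c/c_c = 86.1/544.7 = 0.1581.
ω_d = ω_n√(1 − ζ²) = 11.64 × √(1 − 0.0250) = 11.49 rad/s.
f_d = ω_d/(2π) = 1.829 Hz.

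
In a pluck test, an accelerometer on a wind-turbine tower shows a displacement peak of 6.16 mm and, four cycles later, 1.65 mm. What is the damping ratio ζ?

0.0523

Logarithmic decrement δ = (1/n)·ln(x₀/x_n) = (1/4)·ln(6.16/1.65) = (1/4)·ln(3.733) = 0.3293.
ζ = δ/√(4π² + δ²) = 0.3293/√(39.48 + 0.108) = 0.3293/6.292 = 0.05234.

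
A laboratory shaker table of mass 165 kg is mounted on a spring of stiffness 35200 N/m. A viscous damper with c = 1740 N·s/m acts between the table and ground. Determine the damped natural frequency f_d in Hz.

ω_n = √(k/m) = √(35200/165) = 14.61 rad/s.
Critical damping c_c = 2√(k·m) = 2√(35200 × 165) = 4820 N·s/m, so ζ = c/c_c = 1740/4820 = 0.3610.
ω_d = ω_n√(1 − ζ²) = 14.61 × √(1 − 0.130) = 13.62 rad/s.
f_d = ω_d/(2π) = 2.168 Hz.

2.17 Hz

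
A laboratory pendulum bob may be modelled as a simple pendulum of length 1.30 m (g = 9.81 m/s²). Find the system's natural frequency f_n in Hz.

For a simple pendulum ω_n = √(g/L) = √(9.81/1.30) = √7.546 = 2.747 rad/s.
f_n = ω_n/(2π) = 2.747/6.283 = 0.4372 Hz.

0.437 Hz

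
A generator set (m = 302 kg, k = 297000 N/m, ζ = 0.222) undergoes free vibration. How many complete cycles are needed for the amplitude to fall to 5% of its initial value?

Logarithmic decrement δ = 2πζ/√(1 − ζ²) = 2π × 0.2220/√(1 − 0.0493) = 1.431.
x_n/x₀ = e^(−nδ) ≤ 0.05; take ln: n ≥ ln(1/0.05)/δ = 2.996/1.431 = 2.094.
So 3 complete cycles are required.

3 cycles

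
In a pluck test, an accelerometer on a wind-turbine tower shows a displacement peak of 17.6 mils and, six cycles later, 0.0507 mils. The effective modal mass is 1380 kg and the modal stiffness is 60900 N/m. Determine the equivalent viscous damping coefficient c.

Logarithmic decrement δ = (1/n)·ln(x₀/x_n) = (1/6)·ln(17.6/0.0507) = (1/6)·ln(347.1) = 0.9750.
ζ = δ/√(4π² + δ²) = 0.9750/√(39.48 + 0.951) = 0.9750/6.358 = 0.1533.
c = ζ · 2√(km) = 0.1533 × 2√(60900 × 1380) = 0.1533 × 18330 = 2811 N·s/m.

2810 N·s/m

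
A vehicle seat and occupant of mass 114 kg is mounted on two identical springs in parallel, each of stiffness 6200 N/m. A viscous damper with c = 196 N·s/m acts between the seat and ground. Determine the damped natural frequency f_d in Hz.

Parallel springs add: k_eq = 2 × 6200 = 12400 N/m.
ω_n = √(k_eq/m) = √(12400/114) = 10.43 rad/s.
Critical damping c_c = 2√(k_eq·m) = 2√(12400 × 114) = 2378 N·s/m, so ζ = c/c_c = 196/2378 = 0.08243.
ω_d = ω_n√(1 − ζ²) = 10.43 × √(1 − 0.00679) = 10.39 rad/s.
f_d = ω_d/(2π) = 1.654 Hz.

1.65 Hz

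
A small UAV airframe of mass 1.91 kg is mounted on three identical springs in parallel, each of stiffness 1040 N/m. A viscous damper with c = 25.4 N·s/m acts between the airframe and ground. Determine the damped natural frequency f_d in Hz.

6.34 Hz

Parallel springs add: k_eq = 3 × 1040 = 3120 N/m.
ω_n = √(k_eq/m) = √(3120/1.91) = 40.42 rad/s.
Critical damping c_c = 2√(k_eq·m) = 2√(3120 × 1.91) = 154.4 N·s/m, so ζ = c/c_c = 25.4/154.4 = 0.1645.
ω_d = ω_n√(1 − ζ²) = 40.42 × √(1 − 0.0271) = 39.87 rad/s.
f_d = ω_d/(2π) = 6.345 Hz.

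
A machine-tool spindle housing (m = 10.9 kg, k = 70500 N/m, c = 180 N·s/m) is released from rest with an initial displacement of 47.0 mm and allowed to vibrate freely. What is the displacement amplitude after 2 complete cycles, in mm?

12.8 mm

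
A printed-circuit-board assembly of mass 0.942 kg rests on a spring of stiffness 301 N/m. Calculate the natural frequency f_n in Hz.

2.84 Hz

ω_n = √(k/m) = √(301.0/0.942) = √319.5 = 17.88 rad/s.
f_n = ω_n/(2π) = 17.88/6.283 = 2.845 Hz.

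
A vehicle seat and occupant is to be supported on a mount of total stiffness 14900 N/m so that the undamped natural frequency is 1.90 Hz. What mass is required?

105 kg

ω_n = 2πf_n = 2π × 1.90 = 11.94 rad/s.
m = k/ω_n² = 14900/11.94² = 14900/142.5 = 104.5 kg.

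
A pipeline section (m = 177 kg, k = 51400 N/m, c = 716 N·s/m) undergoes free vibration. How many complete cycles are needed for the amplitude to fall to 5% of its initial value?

4 cycles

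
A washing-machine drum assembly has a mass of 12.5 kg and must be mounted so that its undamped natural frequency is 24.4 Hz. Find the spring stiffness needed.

294000 N/m

ω_n = 2πf_n = 2π × 24.4 = 153.3 rad/s.
k = m·ω_n² = 12.5 × 153.3² = 12.5 × 23500 = 293800 N/m.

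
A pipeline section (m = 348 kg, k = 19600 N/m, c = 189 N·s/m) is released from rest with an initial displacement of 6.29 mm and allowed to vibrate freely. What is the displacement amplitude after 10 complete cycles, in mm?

0.647 mm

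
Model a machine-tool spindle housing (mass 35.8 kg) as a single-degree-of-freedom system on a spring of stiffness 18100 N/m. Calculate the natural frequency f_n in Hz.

3.58 Hz

ω_n = √(k/m) = √(18100/35.8) = √505.6 = 22.49 rad/s.
f_n = ω_n/(2π) = 22.49/6.283 = 3.579 Hz.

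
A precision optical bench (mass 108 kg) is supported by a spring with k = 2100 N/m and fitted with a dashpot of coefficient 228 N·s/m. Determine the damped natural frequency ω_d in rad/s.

ω_n = √(k/m) = √(2100/108) = 4.410 rad/s.
Critical damping c_c = 2√(k·m) = 2√(2100 × 108) = 952.5 N·s/m, so ζ = c/c_c = 228/952.5 = 0.2394.
ω_d = ω_n√(1 − ζ²) = 4.410 × √(1 − 0.0573) = 4.281 rad/s.

4.28 rad/s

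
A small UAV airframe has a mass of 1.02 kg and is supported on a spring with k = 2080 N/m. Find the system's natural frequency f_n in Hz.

ω_n = √(k/m) = √(2080/1.02) = √2039 = 45.16 rad/s.
f_n = ω_n/(2π) = 45.16/6.283 = 7.187 Hz.

7.19 Hz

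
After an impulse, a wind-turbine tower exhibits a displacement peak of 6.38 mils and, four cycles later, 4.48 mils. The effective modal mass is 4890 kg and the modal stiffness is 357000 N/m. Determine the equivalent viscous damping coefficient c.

1180 N·s/m

Logarithmic decrement δ = (1/n)·ln(x₀/x_n) = (1/4)·ln(6.38/4.48) = (1/4)·ln(1.424) = 0.08839.
ζ = δ/√(4π² + δ²) = 0.08839/√(39.48 + 0.00781) = 0.08839/6.284 = 0.01407.
c = ζ · 2√(km) = 0.01407 × 2√(357000 × 4890) = 0.01407 × 83560 = 1175 N·s/m.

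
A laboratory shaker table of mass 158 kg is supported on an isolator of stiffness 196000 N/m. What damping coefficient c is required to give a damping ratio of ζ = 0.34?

3780 N·s/m

c_c = 2√(k·m) = 2√(196000 × 158) = 11130 N·s/m.
c = ζ·c_c = 0.34 × 11130 = 3784 N·s/m.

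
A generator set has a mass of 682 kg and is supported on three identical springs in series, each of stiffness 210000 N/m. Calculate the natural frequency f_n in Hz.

1.61 Hz

Series springs: 1/k_eq = 3/210000, so k_eq = 210000/3 = 70000 N/m.
ω_n = √(k_eq/m) = √(70000/682) = √102.6 = 10.13 rad/s.
f_n = ω_n/(2π) = 10.13/6.283 = 1.612 Hz.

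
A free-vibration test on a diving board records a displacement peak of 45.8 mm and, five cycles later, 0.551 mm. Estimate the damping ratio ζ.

0.139

Logarithmic decrement δ = (1/n)·ln(x₀/x_n) = (1/5)·ln(45.8/0.551) = (1/5)·ln(83.12) = 0.8841.
ζ = δ/√(4π² + δ²) = 0.8841/√(39.48 + 0.782) = 0.8841/6.345 = 0.1393.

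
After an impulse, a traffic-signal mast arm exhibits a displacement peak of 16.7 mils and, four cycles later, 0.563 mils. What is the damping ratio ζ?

Logarithmic decrement δ = (1/n)·ln(x₀/x_n) = (1/4)·ln(16.7/0.563) = (1/4)·ln(29.66) = 0.8475.
ζ = δ/√(4π² + δ²) = 0.8475/√(39.48 + 0.718) = 0.8475/6.340 = 0.1337.

0.134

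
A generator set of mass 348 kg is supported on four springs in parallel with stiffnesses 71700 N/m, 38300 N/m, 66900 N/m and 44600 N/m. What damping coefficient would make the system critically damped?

17600 N·s/m

Parallel springs add: k_eq = 71700 + 38300 + 66900 + 44600 = 221500 N/m.
c_c = 2√(k_eq·m) = 2√(221500 × 348) = 2 × 8780 = 17560 N·s/m.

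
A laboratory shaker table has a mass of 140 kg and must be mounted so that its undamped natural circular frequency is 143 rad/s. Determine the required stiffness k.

2860000 N/m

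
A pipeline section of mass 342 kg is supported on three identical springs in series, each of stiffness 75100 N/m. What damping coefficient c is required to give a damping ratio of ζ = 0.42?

2460 N·s/m

Series springs: 1/k_eq = 3/75100, so k_eq = 75100/3 = 25030 N/m.
c_c = 2√(k_eq·m) = 2√(25030 × 342) = 5852 N·s/m.
c = ζ·c_c = 0.42 × 5852 = 2458 N·s/m.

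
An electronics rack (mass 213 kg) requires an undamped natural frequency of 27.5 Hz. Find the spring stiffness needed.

6360000 N/m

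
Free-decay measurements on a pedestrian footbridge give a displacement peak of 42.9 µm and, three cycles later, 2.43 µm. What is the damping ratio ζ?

0.151

Logarithmic decrement δ = (1/n)·ln(x₀/x_n) = (1/3)·ln(42.9/2.43) = (1/3)·ln(17.65) = 0.9570.
ζ = δ/√(4π² + δ²) = 0.9570/√(39.48 + 0.916) = 0.9570/6.356 = 0.1506.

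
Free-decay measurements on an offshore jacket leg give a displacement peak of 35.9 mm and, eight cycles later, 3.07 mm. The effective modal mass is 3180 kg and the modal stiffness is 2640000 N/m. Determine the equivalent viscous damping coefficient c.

8950 N·s/m

Logarithmic decrement δ = (1/n)·ln(x₀/x_n) = (1/8)·ln(35.9/3.07) = (1/8)·ln(11.69) = 0.3074.
ζ = δ/√(4π² + δ²) = 0.3074/√(39.48 + 0.0945) = 0.3074/6.291 = 0.04886.
c = ζ · 2√(km) = 0.04886 × 2√(2640000 × 3180) = 0.04886 × 183300 = 8954 N·s/m.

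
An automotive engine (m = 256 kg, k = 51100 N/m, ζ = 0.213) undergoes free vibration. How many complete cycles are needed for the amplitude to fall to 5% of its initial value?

Logarithmic decrement δ = 2πζ/√(1 − ζ²) = 2π × 0.2130/√(1 − 0.0454) = 1.370.
x_n/x₀ = e^(−nδ) ≤ 0.05; take ln: n ≥ ln(1/0.05)/δ = 2.996/1.370 = 2.187.
So 3 complete cycles are required.

3 cycles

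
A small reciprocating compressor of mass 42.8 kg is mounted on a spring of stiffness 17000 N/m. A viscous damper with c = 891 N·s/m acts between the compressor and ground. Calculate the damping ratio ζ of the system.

0.522

ω_n = √(k/m) = √(17000/42.8) = 19.93 rad/s.
Critical damping c_c = 2√(k·m) = 2√(17000 × 42.8) = 1706 N·s/m, so ζ = c/c_c = 891/1706 = 0.5223.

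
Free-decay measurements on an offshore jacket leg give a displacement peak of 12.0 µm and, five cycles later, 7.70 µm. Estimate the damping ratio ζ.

Logarithmic decrement δ = (1/n)·ln(x₀/x_n) = (1/5)·ln(12.0/7.70) = (1/5)·ln(1.558) = 0.08874.
ζ = δ/√(4π² + δ²) = 0.08874/√(39.48 + 0.00787) = 0.08874/6.284 = 0.01412.

0.0141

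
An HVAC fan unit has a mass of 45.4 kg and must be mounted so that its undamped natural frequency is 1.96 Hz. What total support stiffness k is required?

6890 N/m

ω_n = 2πf_n = 2π × 1.96 = 12.32 rad/s.
k = m·ω_n² = 45.4 × 12.32² = 45.4 × 151.7 = 6885 N/m.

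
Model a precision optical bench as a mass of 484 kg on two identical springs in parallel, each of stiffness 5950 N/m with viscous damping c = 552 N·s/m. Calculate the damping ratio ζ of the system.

0.115

Parallel springs add: k_eq = 2 × 5950 = 11900 N/m.
ω_n = √(k_eq/m) = √(11900/484) = 4.959 rad/s.
Critical damping c_c = 2√(k_eq·m) = 2√(11900 × 484) = 4800 N·s/m, so ζ = c/c_c = 552/4800 = 0.1150.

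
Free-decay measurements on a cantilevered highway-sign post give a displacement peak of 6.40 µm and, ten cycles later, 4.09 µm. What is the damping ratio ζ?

Logarithmic decrement δ = (1/n)·ln(x₀/x_n) = (1/10)·ln(6.40/4.09) = (1/10)·ln(1.565) = 0.04478.
ζ = δ/√(4π² + δ²) = 0.04478/√(39.48 + 0.00200) = 0.04478/6.283 = 0.007126.

0.00713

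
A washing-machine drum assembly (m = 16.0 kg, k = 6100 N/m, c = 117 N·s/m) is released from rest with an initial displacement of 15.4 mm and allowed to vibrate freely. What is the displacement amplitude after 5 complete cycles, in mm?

ζ = c/(2√(km)) = 117/(2√(6100 × 16.0)) = 117/624.8 = 0.1873.
Logarithmic decrement δ = 2πζ/√(1 − ζ²) = 2π × 0.1873/√(1 − 0.0351) = 1.198.
After n cycles, x_n/x₀ = e^(−nδ), so x_5 = 15.4 × e^(−5 × 1.198) = 15.4 × 0.002507 = 0.03861 mm.

0.0386 mm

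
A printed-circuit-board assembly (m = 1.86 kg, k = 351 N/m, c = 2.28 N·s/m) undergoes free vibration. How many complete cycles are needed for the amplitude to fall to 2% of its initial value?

14 cycles

ζ = c/(2√(km)) = 2.28/(2√(351 × 1.86)) = 2.28/51.10 = 0.04462.
Logarithmic decrement δ = 2πζ/√(1 − ζ²) = 2π × 0.04462/√(1 − 0.00199) = 0.2806.
x_n/x₀ = e^(−nδ) ≤ 0.02; take ln: n ≥ ln(1/0.02)/δ = 3.912/0.2806 = 13.94.
So 14 complete cycles are required.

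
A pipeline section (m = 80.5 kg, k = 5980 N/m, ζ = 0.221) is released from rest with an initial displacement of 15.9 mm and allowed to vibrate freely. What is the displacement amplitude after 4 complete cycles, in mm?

0.0535 mm

Logarithmic decrement δ = 2πζ/√(1 − ζ²) = 2π × 0.2210/√(1 − 0.0488) = 1.424.
After n cycles, x_n/x₀ = e^(−nδ), so x_4 = 15.9 × e^(−4 × 1.424) = 15.9 × 0.003362 = 0.05346 mm.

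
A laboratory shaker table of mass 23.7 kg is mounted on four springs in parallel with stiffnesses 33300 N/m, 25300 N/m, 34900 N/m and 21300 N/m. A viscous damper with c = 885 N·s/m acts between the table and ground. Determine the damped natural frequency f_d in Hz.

10.7 Hz

Parallel springs add: k_eq = 33300 + 25300 + 34900 + 21300 = 114800 N/m.
ω_n = √(k_eq/m) = √(114800/23.7) = 69.60 rad/s.
Critical damping c_c = 2√(k_eq·m) = 2√(114800 × 23.7) = 3299 N·s/m, so ζ = c/c_c = 885/3299 = 0.2683.
ω_d = ω_n√(1 − ζ²) = 69.60 × √(1 − 0.0720) = 67.05 rad/s.
f_d = ω_d/(2π) = 10.67 Hz.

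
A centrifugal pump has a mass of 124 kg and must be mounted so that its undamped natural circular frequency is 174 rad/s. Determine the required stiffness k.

k = m·ω_n² = 124 × 174.0² = 124 × 30280 = 3754000 N/m.

3750000 N/m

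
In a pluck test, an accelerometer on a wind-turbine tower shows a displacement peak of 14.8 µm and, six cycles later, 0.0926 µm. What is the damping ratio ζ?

0.133

Logarithmic decrement δ = (1/n)·ln(x₀/x_n) = (1/6)·ln(14.8/0.0926) = (1/6)·ln(159.8) = 0.8457.
ζ = δ/√(4π² + δ²) = 0.8457/√(39.48 + 0.715) = 0.8457/6.340 = 0.1334.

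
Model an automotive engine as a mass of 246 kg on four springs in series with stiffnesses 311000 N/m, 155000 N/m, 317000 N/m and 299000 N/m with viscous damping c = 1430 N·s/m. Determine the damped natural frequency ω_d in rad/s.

15.6 rad/s

Series springs: 1/k_eq = 1/311000 + 1/155000 + 1/317000 + 1/299000 = 1.617×10^-5, so k_eq = 61860 N/m.
ω_n = √(k_eq/m) = √(61860/246) = 15.86 rad/s.
Critical damping c_c = 2√(k_eq·m) = 2√(61860 × 246) = 7802 N·s/m, so ζ = c/c_c = 1430/7802 = 0.1833.
ω_d = ω_n√(1 − ζ²) = 15.86 × √(1 − 0.0336) = 15.59 rad/s.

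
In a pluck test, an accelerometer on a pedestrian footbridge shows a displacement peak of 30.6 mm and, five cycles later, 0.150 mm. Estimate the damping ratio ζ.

0.167

Logarithmic decrement δ = (1/n)·ln(x₀/x_n) = (1/5)·ln(30.6/0.150) = (1/5)·ln(204.0) = 1.064.
ζ = δ/√(4π² + δ²) = 1.064/√(39.48 + 1.13) = 1.064/6.373 = 0.1669.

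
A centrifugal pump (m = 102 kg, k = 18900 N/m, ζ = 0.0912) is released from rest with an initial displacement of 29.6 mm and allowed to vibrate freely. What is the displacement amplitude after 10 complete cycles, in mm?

0.0938 mm

Logarithmic decrement δ = 2πζ/√(1 − ζ²) = 2π × 0.09120/√(1 − 0.00832) = 0.5754.
After n cycles, x_n/x₀ = e^(−nδ), so x_10 = 29.6 × e^(−10 × 0.5754) = 29.6 × 0.003169 = 0.09381 mm.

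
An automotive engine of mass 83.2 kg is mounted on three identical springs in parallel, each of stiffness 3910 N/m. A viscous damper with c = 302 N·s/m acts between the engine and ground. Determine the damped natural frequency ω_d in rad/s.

11.7 rad/s

Parallel springs add: k_eq = 3 × 3910 = 11730 N/m.
ω_n = √(k_eq/m) = √(11730/83.2) = 11.87 rad/s.
Critical damping c_c = 2√(k_eq·m) = 2√(11730 × 83.2) = 1976 N·s/m, so ζ = c/c_c = 302/1976 = 0.1529.
ω_d = ω_n√(1 − ζ²) = 11.87 × √(1 − 0.0234) = 11.73 rad/s.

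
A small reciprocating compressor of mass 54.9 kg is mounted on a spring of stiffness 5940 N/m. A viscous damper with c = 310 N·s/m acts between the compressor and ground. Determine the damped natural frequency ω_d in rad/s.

ω_n = √(k/m) = √(5940/54.9) = 10.40 rad/s.
Critical damping c_c = 2√(k·m) = 2√(5940 × 54.9) = 1142 N·s/m, so ζ = c/c_c = 310/1142 = 0.2714.
ω_d = ω_n√(1 − ζ²) = 10.40 × √(1 − 0.0737) = 10.01 rad/s.

10.0 rad/s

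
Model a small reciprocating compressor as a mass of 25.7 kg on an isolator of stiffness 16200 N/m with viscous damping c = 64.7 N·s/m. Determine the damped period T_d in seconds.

ω_n = √(k/m) = √(16200/25.7) = 25.11 rad/s.
Critical damping c_c = 2√(k·m) = 2√(16200 × 25.7) = 1290 N·s/m, so ζ = c/c_c = 64.7/1290 = 0.05014.
ω_d = ω_n√(1 − ζ²) = 25.11 × √(1 − 0.00251) = 25.08 rad/s.
T_d = 2π/ω_d = 0.2506 s.

0.251 s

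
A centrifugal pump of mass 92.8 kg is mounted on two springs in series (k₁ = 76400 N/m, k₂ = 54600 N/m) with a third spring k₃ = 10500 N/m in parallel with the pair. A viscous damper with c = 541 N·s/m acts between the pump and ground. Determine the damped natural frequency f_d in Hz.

3.37 Hz

Series pair: k_s = k₁k₂/(k₁+k₂) = (76400)(54600)/(76400 + 54600) = 31840 N/m. In parallel with k₃: k_eq = 31840 + 10500 = 42340 N/m.
ω_n = √(k_eq/m) = √(42340/92.8) = 21.36 rad/s.
Critical damping c_c = 2√(k_eq·m) = 2√(42340 × 92.8) = 3965 N·s/m, so ζ = c/c_c = 541/3965 = 0.1365.
ω_d = ω_n√(1 − ζ²) = 21.36 × √(1 − 0.0186) = 21.16 rad/s.
f_d = ω_d/(2π) = 3.368 Hz.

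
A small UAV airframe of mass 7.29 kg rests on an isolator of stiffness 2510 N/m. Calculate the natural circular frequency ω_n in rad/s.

ω_n = √(k/m) = √(2510/7.29) = √344.3 = 18.56 rad/s.

18.6 rad/s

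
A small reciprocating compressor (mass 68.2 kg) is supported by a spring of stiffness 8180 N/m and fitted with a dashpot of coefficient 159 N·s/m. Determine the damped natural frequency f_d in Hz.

1.73 Hz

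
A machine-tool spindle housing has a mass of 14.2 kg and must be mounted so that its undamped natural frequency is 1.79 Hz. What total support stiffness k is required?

1800 N/m

ω_n = 2πf_n = 2π × 1.79 = 11.25 rad/s.
k = m·ω_n² = 14.2 × 11.25² = 14.2 × 126.5 = 1796 N/m.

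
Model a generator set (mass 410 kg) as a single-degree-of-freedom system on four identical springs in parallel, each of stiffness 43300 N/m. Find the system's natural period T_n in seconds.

0.306 s

Parallel springs add: k_eq = 4 × 43300 = 173200 N/m.
ω_n = √(k_eq/m) = √(173200/410) = √422.4 = 20.55 rad/s.
T_n = 2π/ω_n = 6.283/20.55 = 0.3057 s.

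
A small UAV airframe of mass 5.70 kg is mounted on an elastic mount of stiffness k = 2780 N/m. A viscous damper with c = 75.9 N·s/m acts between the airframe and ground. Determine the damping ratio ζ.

0.301

ω_n = √(k/m) = √(2780/5.70) = 22.08 rad/s.
Critical damping c_c = 2√(k·m) = 2√(2780 × 5.70) = 251.8 N·s/m, so ζ = c/c_c = 75.9/251.8 = 0.3015.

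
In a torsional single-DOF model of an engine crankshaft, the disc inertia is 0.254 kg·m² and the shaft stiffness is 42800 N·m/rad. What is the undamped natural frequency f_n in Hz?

ω_n = √(k_t/J) = √(42800/0.254) = √168500 = 410.5 rad/s.
f_n = ω_n/(2π) = 410.5/6.283 = 65.33 Hz.

65.3 Hz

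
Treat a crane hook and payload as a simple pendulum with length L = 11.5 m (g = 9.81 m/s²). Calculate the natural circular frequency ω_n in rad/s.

0.924 rad/s

For a simple pendulum ω_n = √(g/L) = √(9.81/11.5) = √0.8530 = 0.9236 rad/s.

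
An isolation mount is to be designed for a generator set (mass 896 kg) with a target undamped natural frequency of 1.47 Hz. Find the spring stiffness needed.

76400 N/m

ω_n = 2πf_n = 2π × 1.47 = 9.236 rad/s.
k = m·ω_n² = 896 × 9.236² = 896 × 85.31 = 76440 N/m.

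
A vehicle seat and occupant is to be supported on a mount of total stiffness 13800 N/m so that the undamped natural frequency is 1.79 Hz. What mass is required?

ω_n = 2πf_n = 2π × 1.79 = 11.25 rad/s.
m = k/ω_n² = 13800/11.25² = 13800/126.5 = 109.1 kg.

109 kg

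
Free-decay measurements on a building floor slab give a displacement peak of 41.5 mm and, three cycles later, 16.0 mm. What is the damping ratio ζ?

0.0505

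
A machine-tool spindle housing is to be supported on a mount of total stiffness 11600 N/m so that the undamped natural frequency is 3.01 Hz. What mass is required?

ω_n = 2πf_n = 2π × 3.01 = 18.91 rad/s.
m = k/ω_n² = 11600/18.91² = 11600/357.7 = 32.43 kg.

32.4 kg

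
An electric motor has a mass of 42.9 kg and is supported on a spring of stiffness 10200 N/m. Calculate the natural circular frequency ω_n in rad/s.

ω_n = √(k/m) = √(10200/42.9) = √237.8 = 15.42 rad/s.

15.4 rad/s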